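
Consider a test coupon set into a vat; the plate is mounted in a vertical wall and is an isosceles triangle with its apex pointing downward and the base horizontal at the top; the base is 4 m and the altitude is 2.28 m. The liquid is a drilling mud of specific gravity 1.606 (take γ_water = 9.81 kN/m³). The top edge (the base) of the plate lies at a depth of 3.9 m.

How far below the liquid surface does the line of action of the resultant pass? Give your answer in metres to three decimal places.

h_p = 4.722 m

γ = 1.606 × 9.81 = 15.75486 kN/m³.
With the apex down, the centroid sits h/3 = 2.28/3 = 0.76 m below the base (the top edge), so the centroid depth is h_c = 3.9 + 0.76 = 4.66 m.
A = ½ × 4 × 2.28 = 4.56 m².
Resultant F = γ·h_c·A = 15.75486 × 4.66 × 4.56 = 334.784 kN.
I_c = b·h³/36 = 4 × 2.28³/36 = 1.31693 m⁴.
Centre of pressure: y_p = y_c + I_c/(y_c·A) = 4.66 + 1.31693/(4.66 × 4.56) = 4.66 + 0.0619743 = 4.72197 m along the plane.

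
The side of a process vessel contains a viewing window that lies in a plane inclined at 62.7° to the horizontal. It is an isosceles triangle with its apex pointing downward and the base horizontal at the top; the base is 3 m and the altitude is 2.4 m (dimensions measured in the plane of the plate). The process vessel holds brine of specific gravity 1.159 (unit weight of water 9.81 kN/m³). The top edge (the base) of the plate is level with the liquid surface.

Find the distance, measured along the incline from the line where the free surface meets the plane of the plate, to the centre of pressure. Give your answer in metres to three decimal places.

γ = 1.159 × 9.81 = 11.36979 kN/m³.
Let θ = 62.7° be the plate's angle to the horizontal; measure y along the incline from where the plane meets the free surface. Vertical depth h = y·sinθ with sinθ = 0.888617.
With the apex down, the centroid sits h/3 = 2.4/3 = 0.8 m below the base (the top edge), so y_c = 0.8 m and h_c = 0.8 × 0.888617 = 0.710894 m.
A = ½ × 3 × 2.4 = 3.6 m².
Resultant F = γ·h_c·A = 11.36979 × 0.710894 × 3.6 = 29.0978 kN.
I_c = b·h³/36 = 3 × 2.4³/36 = 1.152 m⁴.
Centre of pressure: y_p = y_c + I_c/(y_c·A) = 0.8 + 1.152/(0.8 × 3.6) = 0.8 + 0.4 = 1.2 m along the plane.

y_p = 1.200 m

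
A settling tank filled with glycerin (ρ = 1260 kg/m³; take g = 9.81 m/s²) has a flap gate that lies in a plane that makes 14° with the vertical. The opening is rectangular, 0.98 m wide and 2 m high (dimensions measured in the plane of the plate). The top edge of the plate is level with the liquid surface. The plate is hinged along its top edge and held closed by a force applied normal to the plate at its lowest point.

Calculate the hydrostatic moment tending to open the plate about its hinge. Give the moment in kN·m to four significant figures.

γ = ρg = 1260 × 9.81 / 1000 = 12.3606 kN/m³.
The plate makes 14° with the vertical, i.e. θ = 90° − 14° = 76° to the horizontal. Measuring y along the incline from the free-surface line, vertical depth h = y·sinθ with sinθ = 0.970296.
The centroid lies 2/2 = 1 m below the top edge, so y_c = 1 m and h_c = 1 × 0.970296 = 0.970296 m.
A = 0.98 × 2 = 1.96 m².
Resultant F = γ·h_c·A = 12.3606 × 0.970296 × 1.96 = 23.5071 kN.
I_c = b·h³/12 = 0.98 × 2³/12 = 0.653333 m⁴.
Centre of pressure: y_p = y_c + I_c/(y_c·A) = 1 + 0.653333/(1 × 1.96) = 1 + 0.333333 = 1.33333 m along the plane.
The resultant acts 1 + 0.333333 = 1.33333 m (along the plate) below the hinge at the top edge, so the moment about the hinge is M = F × 1.33333 = 23.5071 × 1.33333 = 31.3427 kN·m.

M ≈ 31.34 kN·m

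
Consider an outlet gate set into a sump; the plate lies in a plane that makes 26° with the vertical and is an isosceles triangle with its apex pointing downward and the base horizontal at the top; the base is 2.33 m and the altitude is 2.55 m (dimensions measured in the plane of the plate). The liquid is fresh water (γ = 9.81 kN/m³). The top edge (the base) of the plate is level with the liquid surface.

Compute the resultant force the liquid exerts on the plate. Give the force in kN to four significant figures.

γ = 9.81 kN/m³.
The plate makes 26° with the vertical, i.e. θ = 90° − 26° = 64° to the horizontal. Measuring y along the incline from the free-surface line, vertical depth h = y·sinθ with sinθ = 0.898794.
With the apex down, the centroid sits h/3 = 2.55/3 = 0.85 m below the base (the top edge), so y_c = 0.85 m and h_c = 0.85 × 0.898794 = 0.763975 m.
A = ½ × 2.33 × 2.55 = 2.97075 m².
Resultant F = γ·h_c·A = 9.81 × 0.763975 × 2.97075 = 22.2646 kN.

F ≈ 22.26 kN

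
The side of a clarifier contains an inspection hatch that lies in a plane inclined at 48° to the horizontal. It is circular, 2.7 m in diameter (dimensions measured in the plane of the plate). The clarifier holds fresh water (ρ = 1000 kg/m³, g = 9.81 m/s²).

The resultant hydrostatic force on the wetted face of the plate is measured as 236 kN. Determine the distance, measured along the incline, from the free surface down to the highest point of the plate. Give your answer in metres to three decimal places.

y_top ≈ 4.304 m

γ = ρg = 1000 × 9.81 = 9810 N/m³ = 9.81 kN/m³.
A = π(1.35)² = 5.72555 m².
From F = γ·h_c·A, the centroid depth is h_c = 236/(9.81 × 5.72555) = 4.20171 m.
Let θ = 48° be the plate's angle to the horizontal; measure y along the incline from where the plane meets the free surface. Vertical depth h = y·sinθ with sinθ = 0.743145.
Along the incline, y_c = h_c/sinθ = 4.20171/0.743145 = 5.65396 m.
The centroid is at the centre, 1.35 m below the top of the plate, so the highest point sits at y_top = 5.65396 − 1.35 = 4.30396 m along the incline.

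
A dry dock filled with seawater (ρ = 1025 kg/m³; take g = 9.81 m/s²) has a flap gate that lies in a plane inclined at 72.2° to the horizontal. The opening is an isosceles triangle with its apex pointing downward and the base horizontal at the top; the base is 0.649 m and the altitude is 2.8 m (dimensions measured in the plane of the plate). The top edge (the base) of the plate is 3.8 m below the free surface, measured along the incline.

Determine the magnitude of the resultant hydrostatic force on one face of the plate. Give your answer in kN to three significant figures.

γ = ρg = 1025 × 9.81 / 1000 = 10.05525 kN/m³.
Let θ = 72.2° be the plate's angle to the horizontal; measure y along the incline from where the plane meets the free surface. Vertical depth h = y·sinθ with sinθ = 0.952129.
With the apex down, the centroid sits h/3 = 2.8/3 = 0.933333 m below the base (the top edge), so y_c = 3.8 + 0.933333 = 4.73333 m and h_c = 4.73333 × 0.952129 = 4.50674 m.
A = ½ × 0.649 × 2.8 = 0.9086 m².
Resultant F = γ·h_c·A = 10.05525 × 4.50674 × 0.9086 = 41.1745 kN.

F ≈ 41.2 kN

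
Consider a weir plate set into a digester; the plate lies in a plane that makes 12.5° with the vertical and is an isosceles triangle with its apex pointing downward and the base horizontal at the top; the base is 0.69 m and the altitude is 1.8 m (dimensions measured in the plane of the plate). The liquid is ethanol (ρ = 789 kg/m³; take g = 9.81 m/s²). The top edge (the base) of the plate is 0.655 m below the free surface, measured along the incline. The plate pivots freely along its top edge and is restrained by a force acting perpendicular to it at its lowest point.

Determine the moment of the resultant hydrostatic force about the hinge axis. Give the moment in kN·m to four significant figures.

γ = ρg = 789 × 9.81 / 1000 = 7.74009 kN/m³.
The plate makes 12.5° with the vertical, i.e. θ = 90° − 12.5° = 77.5° to the horizontal. Measuring y along the incline from the free-surface line, vertical depth h = y·sinθ with sinθ = 0.976296.
With the apex down, the centroid sits h/3 = 1.8/3 = 0.6 m below the base (the top edge), so y_c = 0.655 + 0.6 = 1.255 m and h_c = 1.255 × 0.976296 = 1.22525 m.
A = ½ × 0.69 × 1.8 = 0.621 m².
Resultant F = γ·h_c·A = 7.74009 × 1.22525 × 0.621 = 5.88928 kN.
I_c = b·h³/36 = 0.69 × 1.8³/36 = 0.11178 m⁴.
Centre of pressure: y_p = y_c + I_c/(y_c·A) = 1.255 + 0.11178/(1.255 × 0.621) = 1.255 + 0.143426 = 1.39843 m along the plane.
The resultant acts 0.6 + 0.143426 = 0.743426 m (along the plate) below the hinge at the top edge, so the moment about the hinge is M = F × 0.743426 = 5.88928 × 0.743426 = 4.37824 kN·m.

M ≈ 4.378 kN·m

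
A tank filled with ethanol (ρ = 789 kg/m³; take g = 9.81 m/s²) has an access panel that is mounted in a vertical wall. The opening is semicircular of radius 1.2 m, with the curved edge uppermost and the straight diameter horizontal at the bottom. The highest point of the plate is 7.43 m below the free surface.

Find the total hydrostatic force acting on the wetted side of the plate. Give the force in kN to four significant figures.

γ = ρg = 789 × 9.81 / 1000 = 7.74009 kN/m³.
The centroid lies 4r/(3π) = 0.509296 m above the diameter, so r − 4r/(3π) = 1.2 − 0.509296 = 0.690704 m below the topmost point, so the centroid depth is h_c = 7.43 + 0.690704 = 8.1207 m.
A = πr²/2 = π × 1.2²/2 = 2.26195 m².
Resultant F = γ·h_c·A = 7.74009 × 8.1207 × 2.26195 = 142.175 kN.

F ≈ 142.2 kN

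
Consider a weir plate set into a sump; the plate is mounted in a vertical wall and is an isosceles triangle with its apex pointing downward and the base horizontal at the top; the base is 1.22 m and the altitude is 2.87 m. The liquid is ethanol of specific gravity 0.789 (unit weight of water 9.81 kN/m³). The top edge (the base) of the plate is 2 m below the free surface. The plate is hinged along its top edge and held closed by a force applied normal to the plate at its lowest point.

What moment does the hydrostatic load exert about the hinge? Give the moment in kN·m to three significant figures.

γ = 0.789 × 9.81 = 7.74009 kN/m³.
With the apex down, the centroid sits h/3 = 2.87/3 = 0.956667 m below the base (the top edge), so the centroid depth is h_c = 2 + 0.956667 = 2.95667 m.
A = ½ × 1.22 × 2.87 = 1.7507 m².
Resultant F = γ·h_c·A = 7.74009 × 2.95667 × 1.7507 = 40.0646 kN.
I_c = b·h³/36 = 1.22 × 2.87³/36 = 0.80113 m⁴.
Centre of pressure: y_p = y_c + I_c/(y_c·A) = 2.95667 + 0.80113/(2.95667 × 1.7507) = 2.95667 + 0.154771 = 3.11144 m along the plane.
The resultant acts 0.956667 + 0.154771 = 1.11144 m (along the plate) below the hinge at the top edge, so the moment about the hinge is M = F × 1.11144 = 40.0646 × 1.11144 = 44.5294 kN·m.

M ≈ 44.5 kN·m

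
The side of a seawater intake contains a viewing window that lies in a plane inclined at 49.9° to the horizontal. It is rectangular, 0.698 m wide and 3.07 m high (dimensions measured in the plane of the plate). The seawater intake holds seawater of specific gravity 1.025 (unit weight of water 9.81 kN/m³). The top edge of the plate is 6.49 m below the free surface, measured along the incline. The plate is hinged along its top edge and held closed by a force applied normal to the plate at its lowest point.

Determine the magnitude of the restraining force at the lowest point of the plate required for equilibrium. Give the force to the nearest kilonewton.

P ≈ 70 kN

γ = 1.025 × 9.81 = 10.05525 kN/m³.
Let θ = 49.9° be the plate's angle to the horizontal; measure y along the incline from where the plane meets the free surface. Vertical depth h = y·sinθ with sinθ = 0.764921.
The centroid lies 3.07/2 = 1.535 m below the top edge, so y_c = 6.49 + 1.535 = 8.025 m and h_c = 8.025 × 0.764921 = 6.13849 m.
A = 0.698 × 3.07 = 2.14286 m².
Resultant F = γ·h_c·A = 10.05525 × 6.13849 × 2.14286 = 132.266 kN.
I_c = b·h³/12 = 0.698 × 3.07³/12 = 1.68302 m⁴.
Centre of pressure: y_p = y_c + I_c/(y_c·A) = 8.025 + 1.68302/(8.025 × 2.14286) = 8.025 + 0.0978702 = 8.12287 m along the plane.
The resultant acts 1.535 + 0.0978702 = 1.63287 m (along the plate) below the hinge at the top edge, so the moment about the hinge is M = F × 1.63287 = 132.266 × 1.63287 = 215.973 kN·m.
A normal force at the bottom, 3.07 m from the hinge, must supply this moment: P = 215.973/3.07 = 70.3495 kN.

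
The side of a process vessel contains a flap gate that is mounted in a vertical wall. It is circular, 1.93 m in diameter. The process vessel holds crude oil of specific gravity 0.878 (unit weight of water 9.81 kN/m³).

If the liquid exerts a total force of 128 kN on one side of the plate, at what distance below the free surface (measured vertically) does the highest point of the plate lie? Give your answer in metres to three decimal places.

d_top ≈ 4.115 m

γ = 0.878 × 9.81 = 8.61318 kN/m³.
A = π(0.965)² = 2.92553 m².
From F = γ·h_c·A, the centroid depth is h_c = 128/(8.61318 × 2.92553) = 5.07974 m.
The centroid is at the centre, 0.965 m below the top of the plate, so the highest point sits at h_top = 5.07974 − 0.965 = 4.11474 m below the surface.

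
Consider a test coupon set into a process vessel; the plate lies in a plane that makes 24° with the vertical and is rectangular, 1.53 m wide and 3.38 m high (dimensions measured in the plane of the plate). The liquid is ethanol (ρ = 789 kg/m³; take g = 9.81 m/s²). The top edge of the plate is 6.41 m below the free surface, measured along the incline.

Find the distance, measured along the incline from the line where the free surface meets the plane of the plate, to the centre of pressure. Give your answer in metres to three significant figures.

y_p = 8.22 m

γ = ρg = 789 × 9.81 / 1000 = 7.74009 kN/m³.
The plate makes 24° with the vertical, i.e. θ = 90° − 24° = 66° to the horizontal. Measuring y along the incline from the free-surface line, vertical depth h = y·sinθ with sinθ = 0.913545.
The centroid lies 3.38/2 = 1.69 m below the top edge, so y_c = 6.41 + 1.69 = 8.1 m and h_c = 8.1 × 0.913545 = 7.39971 m.
A = 1.53 × 3.38 = 5.1714 m².
Resultant F = γ·h_c·A = 7.74009 × 7.39971 × 5.1714 = 296.189 kN.
I_c = b·h³/12 = 1.53 × 3.38³/12 = 4.92335 m⁴.
Centre of pressure: y_p = y_c + I_c/(y_c·A) = 8.1 + 4.92335/(8.1 × 5.1714) = 8.1 + 0.117535 = 8.21753 m along the plane.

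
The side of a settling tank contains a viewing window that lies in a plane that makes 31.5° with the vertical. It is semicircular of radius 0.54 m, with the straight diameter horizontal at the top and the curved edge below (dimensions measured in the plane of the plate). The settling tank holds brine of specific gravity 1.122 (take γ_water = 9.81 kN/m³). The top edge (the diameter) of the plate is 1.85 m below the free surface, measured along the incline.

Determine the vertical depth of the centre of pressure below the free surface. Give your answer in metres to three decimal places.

γ = 1.122 × 9.81 = 11.00682 kN/m³.
The plate makes 31.5° with the vertical, i.e. θ = 90° − 31.5° = 58.5° to the horizontal. Measuring y along the incline from the free-surface line, vertical depth h = y·sinθ with sinθ = 0.852640.
The centroid of a semicircle lies 4r/(3π) = 0.229183 m from the diameter, here below the top edge, so y_c = 1.85 + 0.229183 = 2.07918 m and h_c = 2.07918 × 0.852640 = 1.77279 m.
A = πr²/2 = π × 0.54²/2 = 0.458044 m².
Resultant F = γ·h_c·A = 11.00682 × 1.77279 × 0.458044 = 8.93771 kN.
I_c = (π/8 − 8/(9π))·r⁴ = 0.109757 × 0.54⁴ = 0.0093327 m⁴.
Centre of pressure: y_p = y_c + I_c/(y_c·A) = 2.07918 + 0.0093327/(2.07918 × 0.458044) = 2.07918 + 0.00979959 = 2.08898 m along the plane.
Vertically, h_p = y_p·sinθ = 2.08898 × 0.852640 = 1.78115 m.

h_p = 1.781 m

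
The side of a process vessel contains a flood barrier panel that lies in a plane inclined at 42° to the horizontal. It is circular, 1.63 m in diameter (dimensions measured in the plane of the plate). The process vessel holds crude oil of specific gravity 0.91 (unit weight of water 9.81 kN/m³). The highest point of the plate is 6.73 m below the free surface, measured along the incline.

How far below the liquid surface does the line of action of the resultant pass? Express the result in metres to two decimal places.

h_p = 5.06 m

γ = 0.91 × 9.81 = 8.9271 kN/m³.
Let θ = 42° be the plate's angle to the horizontal; measure y along the incline from where the plane meets the free surface. Vertical depth h = y·sinθ with sinθ = 0.669131.
The centroid is at the centre, 0.815 m below the top of the plate, so y_c = 6.73 + 0.815 = 7.545 m and h_c = 7.545 × 0.669131 = 5.04859 m.
A = π(0.815)² = 2.08672 m².
Resultant F = γ·h_c·A = 8.9271 × 5.04859 × 2.08672 = 94.0469 kN.
I_c = πr⁴/4 = π × 0.815⁴/4 = 0.346514 m⁴.
Centre of pressure: y_p = y_c + I_c/(y_c·A) = 7.545 + 0.346514/(7.545 × 2.08672) = 7.545 + 0.0220089 = 7.56701 m along the plane.
Vertically, h_p = y_p·sinθ = 7.56701 × 0.669131 = 5.06332 m.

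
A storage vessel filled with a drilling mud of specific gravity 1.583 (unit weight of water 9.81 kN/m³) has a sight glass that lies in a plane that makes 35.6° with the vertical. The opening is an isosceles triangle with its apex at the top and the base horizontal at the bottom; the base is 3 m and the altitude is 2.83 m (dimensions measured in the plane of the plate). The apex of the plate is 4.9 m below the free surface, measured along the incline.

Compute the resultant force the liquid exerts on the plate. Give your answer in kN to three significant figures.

F ≈ 364 kN

γ = 1.583 × 9.81 = 15.52923 kN/m³.
The plate makes 35.6° with the vertical, i.e. θ = 90° − 35.6° = 54.4° to the horizontal. Measuring y along the incline from the free-surface line, vertical depth h = y·sinθ with sinθ = 0.813101.
With the apex up, the centroid sits 2h/3 = 2 × 2.83/3 = 1.88667 m below the apex, so y_c = 4.9 + 1.88667 = 6.78667 m and h_c = 6.78667 × 0.813101 = 5.51825 m.
A = ½ × 3 × 2.83 = 4.245 m².
Resultant F = γ·h_c·A = 15.52923 × 5.51825 × 4.245 = 363.772 kN.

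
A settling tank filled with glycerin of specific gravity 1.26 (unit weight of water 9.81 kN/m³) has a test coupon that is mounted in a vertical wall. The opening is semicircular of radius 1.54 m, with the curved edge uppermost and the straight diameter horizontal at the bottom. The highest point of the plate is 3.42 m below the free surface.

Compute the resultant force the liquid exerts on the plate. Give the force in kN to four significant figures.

γ = 1.26 × 9.81 = 12.3606 kN/m³.
The centroid lies 4r/(3π) = 0.653596 m above the diameter, so r − 4r/(3π) = 1.54 − 0.653596 = 0.886404 m below the topmost point, so the centroid depth is h_c = 3.42 + 0.886404 = 4.3064 m.
A = πr²/2 = π × 1.54²/2 = 3.7253 m².
Resultant F = γ·h_c·A = 12.3606 × 4.3064 × 3.7253 = 198.297 kN.

F ≈ 198.3 kN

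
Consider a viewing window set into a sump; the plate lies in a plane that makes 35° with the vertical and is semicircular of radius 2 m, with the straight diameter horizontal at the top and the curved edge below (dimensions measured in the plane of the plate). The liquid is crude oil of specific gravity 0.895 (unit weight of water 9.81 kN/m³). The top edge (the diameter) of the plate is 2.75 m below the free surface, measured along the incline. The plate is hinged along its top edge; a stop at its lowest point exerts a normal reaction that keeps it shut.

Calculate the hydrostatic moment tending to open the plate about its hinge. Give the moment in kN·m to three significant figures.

γ = 0.895 × 9.81 = 8.77995 kN/m³.
The plate makes 35° with the vertical, i.e. θ = 90° − 35° = 55° to the horizontal. Measuring y along the incline from the free-surface line, vertical depth h = y·sinθ with sinθ = 0.819152.
The centroid of a semicircle lies 4r/(3π) = 0.848826 m from the diameter, here below the top edge, so y_c = 2.75 + 0.848826 = 3.59883 m and h_c = 3.59883 × 0.819152 = 2.94799 m.
A = πr²/2 = π × 2²/2 = 6.28319 m².
Resultant F = γ·h_c·A = 8.77995 × 2.94799 × 6.28319 = 162.629 kN.
I_c = (π/8 − 8/(9π))·r⁴ = 0.109757 × 2⁴ = 1.75611 m⁴.
Centre of pressure: y_p = y_c + I_c/(y_c·A) = 3.59883 + 1.75611/(3.59883 × 6.28319) = 3.59883 + 0.0776623 = 3.67649 m along the plane.
The resultant acts 0.848826 + 0.0776623 = 0.926488 m (along the plate) below the hinge at the top edge, so the moment about the hinge is M = F × 0.926488 = 162.629 × 0.926488 = 150.674 kN·m.

M ≈ 151 kN·m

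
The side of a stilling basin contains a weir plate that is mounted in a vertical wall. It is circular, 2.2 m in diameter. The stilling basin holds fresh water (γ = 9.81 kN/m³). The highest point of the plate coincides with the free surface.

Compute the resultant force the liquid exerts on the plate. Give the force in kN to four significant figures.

γ = 9.81 kN/m³.
The centroid is at the centre, 1.1 m below the top of the plate, so the centroid depth is h_c = 1.1 m.
A = π(1.1)² = 3.80133 m².
Resultant F = γ·h_c·A = 9.81 × 1.1 × 3.80133 = 41.0202 kN.

F ≈ 41.02 kN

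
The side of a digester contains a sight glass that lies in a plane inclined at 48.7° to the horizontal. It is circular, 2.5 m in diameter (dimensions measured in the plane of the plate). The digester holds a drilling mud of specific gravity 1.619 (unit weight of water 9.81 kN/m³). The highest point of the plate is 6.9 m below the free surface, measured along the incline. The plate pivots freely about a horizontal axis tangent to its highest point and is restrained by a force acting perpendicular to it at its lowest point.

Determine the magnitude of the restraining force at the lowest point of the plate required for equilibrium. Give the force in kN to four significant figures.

P ≈ 247.8 kN

γ = 1.619 × 9.81 = 15.88239 kN/m³.
Let θ = 48.7° be the plate's angle to the horizontal; measure y along the incline from where the plane meets the free surface. Vertical depth h = y·sinθ with sinθ = 0.751264.
The centroid is at the centre, 1.25 m below the top of the plate, so y_c = 6.9 + 1.25 = 8.15 m and h_c = 8.15 × 0.751264 = 6.1228 m.
A = π(1.25)² = 4.90874 m².
Resultant F = γ·h_c·A = 15.88239 × 6.1228 × 4.90874 = 477.349 kN.
I_c = πr⁴/4 = π × 1.25⁴/4 = 1.91748 m⁴.
Centre of pressure: y_p = y_c + I_c/(y_c·A) = 8.15 + 1.91748/(8.15 × 4.90874) = 8.15 + 0.0479295 = 8.19793 m along the plane.
The resultant acts 1.25 + 0.0479295 = 1.29793 m (along the plate) below the hinge at the top edge, so the moment about the hinge is M = F × 1.29793 = 477.349 × 1.29793 = 619.566 kN·m.
A normal force at the bottom, 2.5 m from the hinge, must supply this moment: P = 619.566/2.5 = 247.826 kN.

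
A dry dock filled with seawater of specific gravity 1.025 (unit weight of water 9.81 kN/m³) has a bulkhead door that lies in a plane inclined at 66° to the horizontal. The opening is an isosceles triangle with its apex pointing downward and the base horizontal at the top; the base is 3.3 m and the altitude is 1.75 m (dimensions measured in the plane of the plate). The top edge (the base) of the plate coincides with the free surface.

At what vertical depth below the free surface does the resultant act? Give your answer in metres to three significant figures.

h_p = 0.799 m

γ = 1.025 × 9.81 = 10.05525 kN/m³.
Let θ = 66° be the plate's angle to the horizontal; measure y along the incline from where the plane meets the free surface. Vertical depth h = y·sinθ with sinθ = 0.913545.
With the apex down, the centroid sits h/3 = 1.75/3 = 0.583333 m below the base (the top edge), so y_c = 0.583333 m and h_c = 0.583333 × 0.913545 = 0.532901 m.
A = ½ × 3.3 × 1.75 = 2.8875 m².
Resultant F = γ·h_c·A = 10.05525 × 0.532901 × 2.8875 = 15.4725 kN.
I_c = b·h³/36 = 3.3 × 1.75³/36 = 0.491276 m⁴.
Centre of pressure: y_p = y_c + I_c/(y_c·A) = 0.583333 + 0.491276/(0.583333 × 2.8875) = 0.583333 + 0.291667 = 0.875 m along the plane.
Vertically, h_p = y_p·sinθ = 0.875 × 0.913545 = 0.799352 m.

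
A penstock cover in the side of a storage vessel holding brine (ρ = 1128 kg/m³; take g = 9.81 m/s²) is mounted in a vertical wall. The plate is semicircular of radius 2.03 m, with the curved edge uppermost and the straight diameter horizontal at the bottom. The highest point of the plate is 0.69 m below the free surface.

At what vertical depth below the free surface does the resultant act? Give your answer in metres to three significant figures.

h_p = 2.01 m

γ = ρg = 1128 × 9.81 / 1000 = 11.06568 kN/m³.
The centroid lies 4r/(3π) = 0.861559 m above the diameter, so r − 4r/(3π) = 2.03 − 0.861559 = 1.16844 m below the topmost point, so the centroid depth is h_c = 0.69 + 1.16844 = 1.85844 m.
A = πr²/2 = π × 2.03²/2 = 6.47309 m².
Resultant F = γ·h_c·A = 11.06568 × 1.85844 × 6.47309 = 133.118 kN.
I_c = (π/8 − 8/(9π))·r⁴ = 0.109757 × 2.03⁴ = 1.86387 m⁴.
Centre of pressure: y_p = y_c + I_c/(y_c·A) = 1.85844 + 1.86387/(1.85844 × 6.47309) = 1.85844 + 0.154937 = 2.01338 m along the plane.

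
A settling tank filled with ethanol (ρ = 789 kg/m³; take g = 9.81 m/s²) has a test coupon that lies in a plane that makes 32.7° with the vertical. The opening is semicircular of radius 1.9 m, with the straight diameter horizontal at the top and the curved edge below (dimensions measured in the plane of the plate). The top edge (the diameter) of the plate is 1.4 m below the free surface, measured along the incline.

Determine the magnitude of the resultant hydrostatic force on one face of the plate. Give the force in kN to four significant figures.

F ≈ 81.49 kN

γ = ρg = 789 × 9.81 / 1000 = 7.74009 kN/m³.
The plate makes 32.7° with the vertical, i.e. θ = 90° − 32.7° = 57.3° to the horizontal. Measuring y along the incline from the free-surface line, vertical depth h = y·sinθ with sinθ = 0.841511.
The centroid of a semicircle lies 4r/(3π) = 0.806385 m from the diameter, here below the top edge, so y_c = 1.4 + 0.806385 = 2.20639 m and h_c = 2.20639 × 0.841511 = 1.8567 m.
A = πr²/2 = π × 1.9²/2 = 5.67057 m².
Resultant F = γ·h_c·A = 7.74009 × 1.8567 × 5.67057 = 81.4919 kN.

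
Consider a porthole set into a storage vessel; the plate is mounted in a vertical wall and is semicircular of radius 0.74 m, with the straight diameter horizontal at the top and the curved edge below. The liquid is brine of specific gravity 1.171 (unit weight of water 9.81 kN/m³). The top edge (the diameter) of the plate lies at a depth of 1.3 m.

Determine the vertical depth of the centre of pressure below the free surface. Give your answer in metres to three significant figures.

h_p = 1.64 m

γ = 1.171 × 9.81 = 11.48751 kN/m³.
The centroid of a semicircle lies 4r/(3π) = 0.314066 m from the diameter, here below the top edge, so the centroid depth is h_c = 1.3 + 0.314066 = 1.61407 m.
A = πr²/2 = π × 0.74²/2 = 0.860168 m².
Resultant F = γ·h_c·A = 11.48751 × 1.61407 × 0.860168 = 15.9489 kN.
I_c = (π/8 − 8/(9π))·r⁴ = 0.109757 × 0.74⁴ = 0.0329124 m⁴.
Centre of pressure: y_p = y_c + I_c/(y_c·A) = 1.61407 + 0.0329124/(1.61407 × 0.860168) = 1.61407 + 0.0237058 = 1.63778 m along the plane.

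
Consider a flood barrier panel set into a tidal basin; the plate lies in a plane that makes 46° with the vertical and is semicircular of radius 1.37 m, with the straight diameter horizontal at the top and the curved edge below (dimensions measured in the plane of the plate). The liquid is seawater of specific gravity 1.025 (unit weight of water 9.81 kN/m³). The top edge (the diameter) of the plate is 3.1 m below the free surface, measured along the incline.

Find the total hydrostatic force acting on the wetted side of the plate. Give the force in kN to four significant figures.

γ = 1.025 × 9.81 = 10.05525 kN/m³.
The plate makes 46° with the vertical, i.e. θ = 90° − 46° = 44° to the horizontal. Measuring y along the incline from the free-surface line, vertical depth h = y·sinθ with sinθ = 0.694658.
The centroid of a semicircle lies 4r/(3π) = 0.581446 m from the diameter, here below the top edge, so y_c = 3.1 + 0.581446 = 3.68145 m and h_c = 3.68145 × 0.694658 = 2.55735 m.
A = πr²/2 = π × 1.37²/2 = 2.94823 m².
Resultant F = γ·h_c·A = 10.05525 × 2.55735 × 2.94823 = 75.8131 kN.

F ≈ 75.81 kN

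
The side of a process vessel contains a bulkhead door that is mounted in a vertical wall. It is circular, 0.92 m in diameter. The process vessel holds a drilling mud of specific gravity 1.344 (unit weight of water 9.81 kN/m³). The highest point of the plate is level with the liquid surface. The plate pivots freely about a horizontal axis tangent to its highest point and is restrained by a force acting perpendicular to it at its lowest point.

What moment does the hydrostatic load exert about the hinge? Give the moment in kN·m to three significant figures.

γ = 1.344 × 9.81 = 13.18464 kN/m³.
The centroid is at the centre, 0.46 m below the top of the plate, so the centroid depth is h_c = 0.46 m.
A = π(0.46)² = 0.664761 m².
Resultant F = γ·h_c·A = 13.18464 × 0.46 × 0.664761 = 4.03173 kN.
I_c = πr⁴/4 = π × 0.46⁴/4 = 0.0351659 m⁴.
Centre of pressure: y_p = y_c + I_c/(y_c·A) = 0.46 + 0.0351659/(0.46 × 0.664761) = 0.46 + 0.115 = 0.575 m along the plane.
The resultant acts 0.46 + 0.115 = 0.575 m (along the plate) below the hinge at the top edge, so the moment about the hinge is M = F × 0.575 = 4.03173 × 0.575 = 2.31824 kN·m.

M ≈ 2.32 kN·m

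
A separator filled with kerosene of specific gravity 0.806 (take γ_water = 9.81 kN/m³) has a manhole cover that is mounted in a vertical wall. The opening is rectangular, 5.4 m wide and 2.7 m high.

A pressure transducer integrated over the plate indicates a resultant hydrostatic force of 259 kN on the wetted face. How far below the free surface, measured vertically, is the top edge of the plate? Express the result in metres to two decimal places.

d_top ≈ 0.90 m

γ = 0.806 × 9.81 = 7.90686 kN/m³.
A = 5.4 × 2.7 = 14.58 m².
From F = γ·h_c·A, the centroid depth is h_c = 259/(7.90686 × 14.58) = 2.24666 m.
The centroid lies 2.7/2 = 1.35 m below the top edge, so the top edge sits at h_top = 2.24666 − 1.35 = 0.89666 m below the surface.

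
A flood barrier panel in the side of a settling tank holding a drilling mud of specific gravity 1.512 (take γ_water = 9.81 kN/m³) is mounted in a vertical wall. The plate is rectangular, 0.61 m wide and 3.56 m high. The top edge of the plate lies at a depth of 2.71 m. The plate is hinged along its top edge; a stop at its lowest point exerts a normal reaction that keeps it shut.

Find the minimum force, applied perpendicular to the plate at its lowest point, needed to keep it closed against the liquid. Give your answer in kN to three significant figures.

γ = 1.512 × 9.81 = 14.83272 kN/m³.
The centroid lies 3.56/2 = 1.78 m below the top edge, so the centroid depth is h_c = 2.71 + 1.78 = 4.49 m.
A = 0.61 × 3.56 = 2.1716 m².
Resultant F = γ·h_c·A = 14.83272 × 4.49 × 2.1716 = 144.626 kN.
I_c = b·h³/12 = 0.61 × 3.56³/12 = 2.2935 m⁴.
Centre of pressure: y_p = y_c + I_c/(y_c·A) = 4.49 + 2.2935/(4.49 × 2.1716) = 4.49 + 0.235219 = 4.72522 m along the plane.
The resultant acts 1.78 + 0.235219 = 2.01522 m (along the plate) below the hinge at the top edge, so the moment about the hinge is M = F × 2.01522 = 144.626 × 2.01522 = 291.453 kN·m.
A normal force at the bottom, 3.56 m from the hinge, must supply this moment: P = 291.453/3.56 = 81.8688 kN.

P ≈ 81.9 kN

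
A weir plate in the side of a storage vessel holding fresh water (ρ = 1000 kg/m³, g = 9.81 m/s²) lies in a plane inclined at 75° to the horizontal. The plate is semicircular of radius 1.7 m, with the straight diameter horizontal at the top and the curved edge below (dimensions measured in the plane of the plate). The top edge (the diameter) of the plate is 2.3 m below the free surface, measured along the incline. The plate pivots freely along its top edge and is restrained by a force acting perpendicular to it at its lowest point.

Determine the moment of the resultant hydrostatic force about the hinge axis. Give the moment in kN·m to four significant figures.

γ = ρg = 1000 × 9.81 = 9810 N/m³ = 9.81 kN/m³.
Let θ = 75° be the plate's angle to the horizontal; measure y along the incline from where the plane meets the free surface. Vertical depth h = y·sinθ with sinθ = 0.965926.
The centroid of a semicircle lies 4r/(3π) = 0.721502 m from the diameter, here below the top edge, so y_c = 2.3 + 0.721502 = 3.0215 m and h_c = 3.0215 × 0.965926 = 2.91855 m.
A = πr²/2 = π × 1.7²/2 = 4.5396 m².
Resultant F = γ·h_c·A = 9.81 × 2.91855 × 4.5396 = 129.973 kN.
I_c = (π/8 − 8/(9π))·r⁴ = 0.109757 × 1.7⁴ = 0.916701 m⁴.
Centre of pressure: y_p = y_c + I_c/(y_c·A) = 3.0215 + 0.916701/(3.0215 × 4.5396) = 3.0215 + 0.0668325 = 3.08833 m along the plane.
The resultant acts 0.721502 + 0.0668325 = 0.788334 m (along the plate) below the hinge at the top edge, so the moment about the hinge is M = F × 0.788334 = 129.973 × 0.788334 = 102.462 kN·m.

M ≈ 102.5 kN·m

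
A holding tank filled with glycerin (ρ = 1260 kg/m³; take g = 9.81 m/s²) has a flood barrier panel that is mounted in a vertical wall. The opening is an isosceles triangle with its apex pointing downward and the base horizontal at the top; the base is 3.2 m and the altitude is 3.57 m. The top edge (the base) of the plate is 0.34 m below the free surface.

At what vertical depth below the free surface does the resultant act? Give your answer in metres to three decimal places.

γ = ρg = 1260 × 9.81 / 1000 = 12.3606 kN/m³.
With the apex down, the centroid sits h/3 = 3.57/3 = 1.19 m below the base (the top edge), so the centroid depth is h_c = 0.34 + 1.19 = 1.53 m.
A = ½ × 3.2 × 3.57 = 5.712 m².
Resultant F = γ·h_c·A = 12.3606 × 1.53 × 5.712 = 108.024 kN.
I_c = b·h³/36 = 3.2 × 3.57³/36 = 4.04438 m⁴.
Centre of pressure: y_p = y_c + I_c/(y_c·A) = 1.53 + 4.04438/(1.53 × 5.712) = 1.53 + 0.462778 = 1.99278 m along the plane.

h_p = 1.993 m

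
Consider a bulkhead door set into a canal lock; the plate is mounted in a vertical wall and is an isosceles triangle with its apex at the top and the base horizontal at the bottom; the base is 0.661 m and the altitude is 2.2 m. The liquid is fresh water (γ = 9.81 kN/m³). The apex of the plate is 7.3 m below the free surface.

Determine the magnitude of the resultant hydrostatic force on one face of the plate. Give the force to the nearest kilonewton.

γ = 9.81 kN/m³.
With the apex up, the centroid sits 2h/3 = 2 × 2.2/3 = 1.46667 m below the apex, so the centroid depth is h_c = 7.3 + 1.46667 = 8.76667 m.
A = ½ × 0.661 × 2.2 = 0.7271 m².
Resultant F = γ·h_c·A = 9.81 × 8.76667 × 0.7271 = 62.5314 kN.

F ≈ 63 kN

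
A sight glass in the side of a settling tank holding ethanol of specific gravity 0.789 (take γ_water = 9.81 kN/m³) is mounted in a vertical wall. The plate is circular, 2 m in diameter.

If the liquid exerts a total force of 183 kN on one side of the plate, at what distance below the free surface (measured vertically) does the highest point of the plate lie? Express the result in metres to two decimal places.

d_top ≈ 6.53 m

γ = 0.789 × 9.81 = 7.74009 kN/m³.
A = π(1)² = 3.14159 m².
From F = γ·h_c·A, the centroid depth is h_c = 183/(7.74009 × 3.14159) = 7.52585 m.
The centroid is at the centre, 1 m below the top of the plate, so the highest point sits at h_top = 7.52585 − 1 = 6.52585 m below the surface.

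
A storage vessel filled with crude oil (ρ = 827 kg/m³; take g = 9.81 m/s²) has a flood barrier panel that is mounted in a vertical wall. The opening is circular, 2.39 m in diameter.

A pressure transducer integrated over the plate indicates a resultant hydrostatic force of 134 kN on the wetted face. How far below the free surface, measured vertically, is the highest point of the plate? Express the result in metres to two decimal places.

γ = ρg = 827 × 9.81 / 1000 = 8.11287 kN/m³.
A = π(1.195)² = 4.48627 m².
From F = γ·h_c·A, the centroid depth is h_c = 134/(8.11287 × 4.48627) = 3.68167 m.
The centroid is at the centre, 1.195 m below the top of the plate, so the highest point sits at h_top = 3.68167 − 1.195 = 2.48667 m below the surface.

d_top ≈ 2.49 m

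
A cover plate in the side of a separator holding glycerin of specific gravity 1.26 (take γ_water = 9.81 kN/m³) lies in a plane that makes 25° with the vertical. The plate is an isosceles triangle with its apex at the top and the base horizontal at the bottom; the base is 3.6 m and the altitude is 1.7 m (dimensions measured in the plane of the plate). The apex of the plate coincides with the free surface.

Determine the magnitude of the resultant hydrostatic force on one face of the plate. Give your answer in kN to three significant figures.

γ = 1.26 × 9.81 = 12.3606 kN/m³.
The plate makes 25° with the vertical, i.e. θ = 90° − 25° = 65° to the horizontal. Measuring y along the incline from the free-surface line, vertical depth h = y·sinθ with sinθ = 0.906308.
With the apex up, the centroid sits 2h/3 = 2 × 1.7/3 = 1.13333 m below the apex, so y_c = 1.13333 m and h_c = 1.13333 × 0.906308 = 1.02715 m.
A = ½ × 3.6 × 1.7 = 3.06 m².
Resultant F = γ·h_c·A = 12.3606 × 1.02715 × 3.06 = 38.8503 kN.

F ≈ 38.9 kN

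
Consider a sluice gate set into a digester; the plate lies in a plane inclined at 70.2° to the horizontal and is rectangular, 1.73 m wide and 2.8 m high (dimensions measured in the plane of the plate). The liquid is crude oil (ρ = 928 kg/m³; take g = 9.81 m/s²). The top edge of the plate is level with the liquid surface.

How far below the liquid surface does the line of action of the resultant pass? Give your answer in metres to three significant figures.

h_p = 1.76 m

γ = ρg = 928 × 9.81 / 1000 = 9.10368 kN/m³.
Let θ = 70.2° be the plate's angle to the horizontal; measure y along the incline from where the plane meets the free surface. Vertical depth h = y·sinθ with sinθ = 0.940881.
The centroid lies 2.8/2 = 1.4 m below the top edge, so y_c = 1.4 m and h_c = 1.4 × 0.940881 = 1.31723 m.
A = 1.73 × 2.8 = 4.844 m².
Resultant F = γ·h_c·A = 9.10368 × 1.31723 × 4.844 = 58.0875 kN.
I_c = b·h³/12 = 1.73 × 2.8³/12 = 3.16475 m⁴.
Centre of pressure: y_p = y_c + I_c/(y_c·A) = 1.4 + 3.16475/(1.4 × 4.844) = 1.4 + 0.466667 = 1.86667 m along the plane.
Vertically, h_p = y_p·sinθ = 1.86667 × 0.940881 = 1.75631 m.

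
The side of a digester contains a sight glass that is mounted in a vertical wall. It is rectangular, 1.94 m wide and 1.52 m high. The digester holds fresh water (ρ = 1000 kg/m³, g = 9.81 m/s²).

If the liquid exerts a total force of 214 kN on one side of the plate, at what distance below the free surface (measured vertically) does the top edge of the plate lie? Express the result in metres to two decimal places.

γ = ρg = 1000 × 9.81 = 9810 N/m³ = 9.81 kN/m³.
A = 1.94 × 1.52 = 2.9488 m².
From F = γ·h_c·A, the centroid depth is h_c = 214/(9.81 × 2.9488) = 7.39775 m.
The centroid lies 1.52/2 = 0.76 m below the top edge, so the top edge sits at h_top = 7.39775 − 0.76 = 6.63775 m below the surface.

d_top ≈ 6.64 m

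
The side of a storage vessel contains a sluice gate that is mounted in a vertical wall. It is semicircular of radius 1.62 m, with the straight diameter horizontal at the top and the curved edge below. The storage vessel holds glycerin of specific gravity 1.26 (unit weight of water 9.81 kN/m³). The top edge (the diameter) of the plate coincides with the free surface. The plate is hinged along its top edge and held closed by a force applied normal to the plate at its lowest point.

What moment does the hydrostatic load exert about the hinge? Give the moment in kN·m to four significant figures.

γ = 1.26 × 9.81 = 12.3606 kN/m³.
The centroid of a semicircle lies 4r/(3π) = 0.687549 m from the diameter, here below the top edge, so the centroid depth is h_c = 0.687549 m.
A = πr²/2 = π × 1.62²/2 = 4.1224 m².
Resultant F = γ·h_c·A = 12.3606 × 0.687549 × 4.1224 = 35.0343 kN.
I_c = (π/8 − 8/(9π))·r⁴ = 0.109757 × 1.62⁴ = 0.755949 m⁴.
Centre of pressure: y_p = y_c + I_c/(y_c·A) = 0.687549 + 0.755949/(0.687549 × 4.1224) = 0.687549 + 0.26671 = 0.954259 m along the plane.
The resultant acts 0.687549 + 0.26671 = 0.954259 m (along the plate) below the hinge at the top edge, so the moment about the hinge is M = F × 0.954259 = 35.0343 × 0.954259 = 33.4318 kN·m.

M ≈ 33.43 kN·m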